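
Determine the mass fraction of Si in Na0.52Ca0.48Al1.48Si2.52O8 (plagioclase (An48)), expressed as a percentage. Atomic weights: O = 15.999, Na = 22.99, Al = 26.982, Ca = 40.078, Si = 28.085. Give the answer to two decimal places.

M(Na0.52Ca0.48Al1.48Si2.52O8) = 269.892 g/mol.
Si contributes 2.52 × 28.085 = 70.774 g per mole.
70.774/269.892 = 0.2622 → 26.22%.

26.22 weight percent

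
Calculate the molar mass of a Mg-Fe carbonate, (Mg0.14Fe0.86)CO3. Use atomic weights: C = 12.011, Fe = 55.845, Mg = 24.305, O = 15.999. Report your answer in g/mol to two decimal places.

Mg: 0.14 × 24.305 = 3.4027
Fe: 0.86 × 55.845 = 48.0267
C: 1 × 12.011 = 12.0110
O: 3 × 15.999 = 47.9970
Summing the contributions gives the formula mass.

111.44 g/mol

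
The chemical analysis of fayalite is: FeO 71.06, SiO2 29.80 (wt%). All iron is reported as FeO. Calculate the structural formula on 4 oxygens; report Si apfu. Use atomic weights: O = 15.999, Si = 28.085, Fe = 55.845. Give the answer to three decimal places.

1.001 Si apfu

FeO (M=71.844): mol = 0.98909; Fe = 0.98909, O = 0.98909.
SiO2 (M=60.083): mol = 0.49598; Si = 0.49598, O = 0.99196.
ΣO = 1.98105; factor = 4/ΣO = 2.01913.
Si apfu = 0.49598 × 2.01913 = 1.001.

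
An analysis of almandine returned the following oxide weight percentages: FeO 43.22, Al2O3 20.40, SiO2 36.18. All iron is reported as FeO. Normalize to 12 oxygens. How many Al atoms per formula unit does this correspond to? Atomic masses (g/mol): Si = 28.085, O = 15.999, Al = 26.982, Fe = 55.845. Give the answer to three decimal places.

FeO: 43.22/71.844 = 0.60158 mol → 0.60158 mol Fe, 0.60158 mol O.
Al2O3: 20.40/101.961 = 0.20008 mol → 0.40016 mol Al, 0.60024 mol O.
SiO2: 36.18/60.083 = 0.60217 mol → 0.60217 mol Si, 1.20434 mol O.
Total oxygen = 2.40616 mol. Normalization factor = 12/2.40616 = 4.98720.
Al per 12 O = 0.40016 × 4.98720 = 1.996.

1.996 Al apfu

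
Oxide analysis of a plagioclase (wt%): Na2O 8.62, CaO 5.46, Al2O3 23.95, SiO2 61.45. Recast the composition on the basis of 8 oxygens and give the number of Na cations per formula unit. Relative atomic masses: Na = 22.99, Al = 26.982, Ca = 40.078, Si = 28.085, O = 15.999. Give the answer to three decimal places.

Na2O (M=61.979): mol = 0.13908; Na = 0.27816, O = 0.13908.
CaO (M=56.077): mol = 0.09737; Ca = 0.09737, O = 0.09737.
Al2O3 (M=101.961): mol = 0.23489; Al = 0.46978, O = 0.70467.
SiO2 (M=60.083): mol = 1.02275; Si = 1.02275, O = 2.04550.
ΣO = 2.98662; factor = 8/ΣO = 2.67861.
Na apfu = 0.27816 × 2.67861 = 0.745.

0.745 Na apfu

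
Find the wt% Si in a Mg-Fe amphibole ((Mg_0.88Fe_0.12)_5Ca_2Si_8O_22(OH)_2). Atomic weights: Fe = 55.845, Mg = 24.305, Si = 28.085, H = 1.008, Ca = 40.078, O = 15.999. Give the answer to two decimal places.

27.03 wt%

M((Mg_0.88Fe_0.12)_5Ca_2Si_8O_22(OH)_2) = 831.277 g/mol.
Si contributes 8 × 28.085 = 224.680 g per mole.
224.680/831.277 = 0.2703 → 27.03%.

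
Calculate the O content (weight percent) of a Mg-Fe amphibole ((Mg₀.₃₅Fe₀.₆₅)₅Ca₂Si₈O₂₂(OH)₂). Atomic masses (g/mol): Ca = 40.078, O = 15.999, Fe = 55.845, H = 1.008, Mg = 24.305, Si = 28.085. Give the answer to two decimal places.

41.97 weight percent

Molar mass of (Mg₀.₃₅Fe₀.₆₅)₅Ca₂Si₈O₂₂(OH)₂: 1.75·24.305 + 3.25·55.845 + 2·40.078 + 8·28.085 + 24·15.999 + 2·1.008 = 914.858 g/mol.
Mass of O per formula unit: 24 × 15.999 = 383.976 g.
Weight fraction O = 383.976 / 914.858 = 0.4197.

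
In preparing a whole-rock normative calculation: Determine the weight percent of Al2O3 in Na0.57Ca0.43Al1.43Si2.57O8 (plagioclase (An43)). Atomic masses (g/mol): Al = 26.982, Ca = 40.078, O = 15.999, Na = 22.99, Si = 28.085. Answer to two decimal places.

M(Na0.57Ca0.43Al1.43Si2.57O8) = 269.093 g/mol; M(Al2O3) = 101.961 g/mol.
Moles Al2O3 per formula unit = 1.43 Al ÷ 2 = 0.7150.
Al2O3 fraction = (0.7150 × 101.961) / 269.093 = 72.902/269.093 = 0.2709.

27.09 wt%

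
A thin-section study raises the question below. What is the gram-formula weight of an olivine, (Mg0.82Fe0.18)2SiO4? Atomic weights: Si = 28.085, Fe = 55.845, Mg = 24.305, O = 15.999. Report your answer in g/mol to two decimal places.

The formula mass is the sum 1.64*24.305 + 0.36*55.845 + 1*28.085 + 4*15.999.

152.05 g/mol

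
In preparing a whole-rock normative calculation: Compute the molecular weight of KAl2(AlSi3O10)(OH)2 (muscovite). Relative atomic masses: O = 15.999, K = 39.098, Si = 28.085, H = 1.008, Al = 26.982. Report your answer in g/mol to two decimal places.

M = 1*39.098 + 3*26.982 + 3*28.085 + 12*15.999 + 2*1.008

398.30 g/mol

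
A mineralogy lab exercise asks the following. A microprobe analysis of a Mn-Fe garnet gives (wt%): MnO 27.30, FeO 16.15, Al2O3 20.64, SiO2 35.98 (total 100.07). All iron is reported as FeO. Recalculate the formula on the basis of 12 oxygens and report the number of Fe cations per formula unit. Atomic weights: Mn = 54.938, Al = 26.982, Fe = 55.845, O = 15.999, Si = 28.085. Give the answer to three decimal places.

1.117 Fe apfu

27.30 wt% MnO ÷ 70.937 g/mol = 0.38485 mol, giving 0.38485 Mn and 0.38485 O.
16.15 wt% FeO ÷ 71.844 g/mol = 0.22479 mol, giving 0.22479 Fe and 0.22479 O.
20.64 wt% Al2O3 ÷ 101.961 g/mol = 0.20243 mol, giving 0.40486 Al and 0.60729 O.
35.98 wt% SiO2 ÷ 60.083 g/mol = 0.59884 mol, giving 0.59884 Si and 1.19768 O.
Oxygen sums to 2.41461; scaling by 12/2.41461 = 4.96975 puts the formula on 12 O.
Fe: 0.22479 × 4.96975 = 1.117 atoms per formula unit.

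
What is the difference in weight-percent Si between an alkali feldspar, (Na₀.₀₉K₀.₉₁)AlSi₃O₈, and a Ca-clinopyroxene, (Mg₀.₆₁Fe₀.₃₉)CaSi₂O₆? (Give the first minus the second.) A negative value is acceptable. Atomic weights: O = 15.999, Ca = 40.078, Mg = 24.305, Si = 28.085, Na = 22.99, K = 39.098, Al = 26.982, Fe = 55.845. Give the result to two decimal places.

First mineral: 84.255 g Si in 276.877 g formula = 30.43 wt% Si.
Second mineral: 56.170 g Si in 228.848 g formula = 24.54 wt% Si.
30.43% − 24.54% gives a difference of 5.89 percentage points.

5.89 percentage points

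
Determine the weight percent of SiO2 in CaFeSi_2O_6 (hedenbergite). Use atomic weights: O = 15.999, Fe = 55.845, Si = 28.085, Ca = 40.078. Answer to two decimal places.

Molar mass of CaFeSi_2O_6 = 1·40.078 + 1·55.845 + 2·28.085 + 6·15.999 = 248.087 g/mol.
Each formula unit contains 2 Si, equivalent to 2/1 = 2.0000 mol SiO2.
M(SiO2) = 1×28.085 + 2×15.999 = 60.083 g/mol.
Mass of SiO2 per formula unit = 2.0000 × 60.083 = 120.166 g.
SiO2 wt% = 120.166 / 248.087 × 100 = 48.44%.

48.44 wt%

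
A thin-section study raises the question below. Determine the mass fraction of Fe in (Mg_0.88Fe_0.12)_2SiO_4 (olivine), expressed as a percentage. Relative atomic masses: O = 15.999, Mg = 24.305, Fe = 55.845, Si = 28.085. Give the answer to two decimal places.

9.04 mass %

Molar mass of (Mg_0.88Fe_0.12)_2SiO_4: 1.76*24.305 + 0.24*55.845 + 1*28.085 + 4*15.999 = 148.261 g/mol.
Mass of Fe per formula unit: 0.24 × 55.845 = 13.403 g.
Weight fraction Fe = 13.403 / 148.261 = 0.0904.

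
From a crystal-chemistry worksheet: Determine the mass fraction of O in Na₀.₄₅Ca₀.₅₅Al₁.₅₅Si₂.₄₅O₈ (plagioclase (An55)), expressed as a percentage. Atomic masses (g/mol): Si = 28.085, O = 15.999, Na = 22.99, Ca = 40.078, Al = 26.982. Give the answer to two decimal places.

47.23 weight percent

Molar mass of Na₀.₄₅Ca₀.₅₅Al₁.₅₅Si₂.₄₅O₈: 0.45·22.99 + 0.55·40.078 + 1.55·26.982 + 2.45·28.085 + 8·15.999 = 271.011 g/mol.
Mass of O per formula unit: 8 × 15.999 = 127.992 g.
Weight fraction O = 127.992 / 271.011 = 0.4723.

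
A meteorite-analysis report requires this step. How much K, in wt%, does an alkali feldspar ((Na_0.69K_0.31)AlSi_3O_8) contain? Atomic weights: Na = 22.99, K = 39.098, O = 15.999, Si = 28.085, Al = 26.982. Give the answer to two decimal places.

4.54 wt%

Formula mass = 0.69*22.99 + 0.31*39.098 + 1*26.982 + 3*28.085 + 8*15.999 = 267.212 g/mol, of which 12.120 g is K.
So K makes up 12.120/267.212 = 0.0454 of the mass, i.e. 4.54%.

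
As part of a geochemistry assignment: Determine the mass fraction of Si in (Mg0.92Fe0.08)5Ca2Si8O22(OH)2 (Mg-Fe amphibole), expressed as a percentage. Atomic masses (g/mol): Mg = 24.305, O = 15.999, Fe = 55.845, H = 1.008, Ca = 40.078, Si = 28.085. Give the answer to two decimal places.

27.23 mass %

Formula mass = 4.60·24.305 + 0.40·55.845 + 2·40.078 + 8·28.085 + 24·15.999 + 2·1.008 = 824.969 g/mol, of which 224.680 g is Si.
So Si makes up 224.680/824.969 = 0.2723 of the mass, i.e. 27.23%.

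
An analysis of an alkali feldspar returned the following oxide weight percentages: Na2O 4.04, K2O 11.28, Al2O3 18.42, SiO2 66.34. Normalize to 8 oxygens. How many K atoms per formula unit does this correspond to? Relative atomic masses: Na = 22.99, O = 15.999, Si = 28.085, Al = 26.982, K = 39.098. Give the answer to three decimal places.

Na2O: 4.04/61.979 = 0.06518 mol → 0.13036 mol Na, 0.06518 mol O.
K2O: 11.28/94.195 = 0.11975 mol → 0.23950 mol K, 0.11975 mol O.
Al2O3: 18.42/101.961 = 0.18066 mol → 0.36132 mol Al, 0.54198 mol O.
SiO2: 66.34/60.083 = 1.10414 mol → 1.10414 mol Si, 2.20828 mol O.
Total oxygen = 2.93519 mol. Normalization factor = 8/2.93519 = 2.72555.
K per 8 O = 0.23950 × 2.72555 = 0.653.

0.653 K apfu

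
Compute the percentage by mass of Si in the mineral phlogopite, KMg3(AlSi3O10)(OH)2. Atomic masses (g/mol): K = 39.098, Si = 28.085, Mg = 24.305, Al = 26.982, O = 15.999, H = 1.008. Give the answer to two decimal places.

Molar mass of KMg3(AlSi3O10)(OH)2: 1×39.098 + 3×24.305 + 1×26.982 + 3×28.085 + 12×15.999 + 2×1.008 = 417.254 g/mol.
Mass of Si per formula unit: 3 × 28.085 = 84.255 g.
Weight fraction Si = 84.255 / 417.254 = 0.2019.

20.19 mass %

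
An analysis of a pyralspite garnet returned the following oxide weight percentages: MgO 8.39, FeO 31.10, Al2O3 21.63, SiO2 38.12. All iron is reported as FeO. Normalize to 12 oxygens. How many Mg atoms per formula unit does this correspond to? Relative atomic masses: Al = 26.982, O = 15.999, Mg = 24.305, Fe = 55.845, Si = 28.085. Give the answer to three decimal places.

MgO (M=40.304): mol = 0.20817; Mg = 0.20817, O = 0.20817.
FeO (M=71.844): mol = 0.43288; Fe = 0.43288, O = 0.43288.
Al2O3 (M=101.961): mol = 0.21214; Al = 0.42428, O = 0.63642.
SiO2 (M=60.083): mol = 0.63446; Si = 0.63446, O = 1.26892.
ΣO = 2.54639; factor = 12/ΣO = 4.71255.
Mg apfu = 0.20817 × 4.71255 = 0.981.

0.981 Mg apfu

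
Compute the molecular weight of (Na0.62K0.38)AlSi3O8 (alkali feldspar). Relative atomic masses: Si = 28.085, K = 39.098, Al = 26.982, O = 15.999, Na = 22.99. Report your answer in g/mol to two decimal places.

Na: 0.62 × 22.99 = 14.2538
K: 0.38 × 39.098 = 14.8572
Al: 1 × 26.982 = 26.9820
Si: 3 × 28.085 = 84.2550
O: 8 × 15.999 = 127.9920
Summing the contributions gives the formula mass.

268.34 g/mol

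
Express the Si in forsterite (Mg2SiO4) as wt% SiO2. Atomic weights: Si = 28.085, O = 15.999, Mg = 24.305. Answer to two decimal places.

42.71 wt%

Formula mass = 140.691 g/mol.
1 Si → 1.0000 mol SiO2 per formula unit; M(SiO2) = 60.083, so SiO2 mass = 60.083 g.
60.083/140.691 × 100 = 42.71 wt%.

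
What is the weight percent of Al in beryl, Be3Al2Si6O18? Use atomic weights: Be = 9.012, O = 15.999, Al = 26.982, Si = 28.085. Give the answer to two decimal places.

10.04 mass %

Molar mass of Be3Al2Si6O18: 3·9.012 + 2·26.982 + 6·28.085 + 18·15.999 = 537.492 g/mol.
Mass of Al per formula unit: 2 × 26.982 = 53.964 g.
Weight fraction Al = 53.964 / 537.492 = 0.1004.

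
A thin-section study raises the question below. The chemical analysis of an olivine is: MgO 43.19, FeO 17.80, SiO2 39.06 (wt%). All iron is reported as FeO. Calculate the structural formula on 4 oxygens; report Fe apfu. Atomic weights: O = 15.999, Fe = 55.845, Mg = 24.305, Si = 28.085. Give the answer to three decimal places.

0.378 Fe apfu

MgO: 43.19/40.304 = 1.07161 mol → 1.07161 mol Mg, 1.07161 mol O.
FeO: 17.80/71.844 = 0.24776 mol → 0.24776 mol Fe, 0.24776 mol O.
SiO2: 39.06/60.083 = 0.65010 mol → 0.65010 mol Si, 1.30020 mol O.
Total oxygen = 2.61957 mol. Normalization factor = 4/2.61957 = 1.52697.
Fe per 4 O = 0.24776 × 1.52697 = 0.378.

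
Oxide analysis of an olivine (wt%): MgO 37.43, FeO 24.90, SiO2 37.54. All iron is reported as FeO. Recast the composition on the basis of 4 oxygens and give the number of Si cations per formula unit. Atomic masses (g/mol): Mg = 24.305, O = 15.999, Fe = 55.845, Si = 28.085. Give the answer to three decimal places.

0.990 Si apfu

37.43 wt% MgO ÷ 40.304 g/mol = 0.92869 mol, giving 0.92869 Mg and 0.92869 O.
24.90 wt% FeO ÷ 71.844 g/mol = 0.34658 mol, giving 0.34658 Fe and 0.34658 O.
37.54 wt% SiO2 ÷ 60.083 g/mol = 0.62480 mol, giving 0.62480 Si and 1.24960 O.
Oxygen sums to 2.52487; scaling by 4/2.52487 = 1.58424 puts the formula on 4 O.
Si: 0.62480 × 1.58424 = 0.990 atoms per formula unit.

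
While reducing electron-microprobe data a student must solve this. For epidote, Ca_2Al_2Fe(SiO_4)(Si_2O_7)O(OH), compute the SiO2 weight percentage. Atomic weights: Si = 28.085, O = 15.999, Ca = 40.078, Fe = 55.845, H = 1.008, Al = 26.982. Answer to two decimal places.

Molar mass of Ca_2Al_2Fe(SiO_4)(Si_2O_7)O(OH) = 2×40.078 + 2×26.982 + 1×55.845 + 3×28.085 + 13×15.999 + 1×1.008 = 483.215 g/mol.
Each formula unit contains 3 Si, equivalent to 3/1 = 3.0000 mol SiO2.
M(SiO2) = 1×28.085 + 2×15.999 = 60.083 g/mol.
Mass of SiO2 per formula unit = 3.0000 × 60.083 = 180.249 g.
SiO2 wt% = 180.249 / 483.215 × 100 = 37.30%.

37.30 wt%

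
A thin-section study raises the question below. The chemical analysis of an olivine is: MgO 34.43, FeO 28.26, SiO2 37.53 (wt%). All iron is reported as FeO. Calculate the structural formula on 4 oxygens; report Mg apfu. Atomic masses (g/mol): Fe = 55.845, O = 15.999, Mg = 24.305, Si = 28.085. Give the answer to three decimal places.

1.369 Mg apfu

MgO: 34.43/40.304 = 0.85426 mol → 0.85426 mol Mg, 0.85426 mol O.
FeO: 28.26/71.844 = 0.39335 mol → 0.39335 mol Fe, 0.39335 mol O.
SiO2: 37.53/60.083 = 0.62464 mol → 0.62464 mol Si, 1.24928 mol O.
Total oxygen = 2.49689 mol. Normalization factor = 4/2.49689 = 1.60199.
Mg per 4 O = 0.85426 × 1.60199 = 1.369.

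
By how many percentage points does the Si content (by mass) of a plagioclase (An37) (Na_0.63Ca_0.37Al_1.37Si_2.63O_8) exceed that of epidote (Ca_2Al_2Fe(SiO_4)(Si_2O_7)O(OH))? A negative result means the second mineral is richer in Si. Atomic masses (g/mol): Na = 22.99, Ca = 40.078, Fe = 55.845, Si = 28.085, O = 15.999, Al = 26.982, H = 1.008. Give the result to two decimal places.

10.11 percentage points

Si in Na_0.63Ca_0.37Al_1.37Si_2.63O_8: molar mass 268.133 g/mol; 2.63×28.085 = 73.864 g → 27.55 wt%.
Si in Ca_2Al_2Fe(SiO_4)(Si_2O_7)O(OH): molar mass 483.215 g/mol; 3×28.085 = 84.255 g → 17.44 wt%.
Difference = 27.55 − 17.44 = 10.11 percentage points.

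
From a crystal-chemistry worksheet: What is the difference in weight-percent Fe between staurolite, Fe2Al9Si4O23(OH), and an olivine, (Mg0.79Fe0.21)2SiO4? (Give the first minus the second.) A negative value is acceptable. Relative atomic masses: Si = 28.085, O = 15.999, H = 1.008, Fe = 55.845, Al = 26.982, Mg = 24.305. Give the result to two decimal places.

First mineral: 111.690 g Fe in 851.852 g formula = 13.11 wt% Fe.
Second mineral: 23.455 g Fe in 153.938 g formula = 15.24 wt% Fe.
13.11% − 15.24% gives a difference of -2.13 percentage points.

-2.13 percentage points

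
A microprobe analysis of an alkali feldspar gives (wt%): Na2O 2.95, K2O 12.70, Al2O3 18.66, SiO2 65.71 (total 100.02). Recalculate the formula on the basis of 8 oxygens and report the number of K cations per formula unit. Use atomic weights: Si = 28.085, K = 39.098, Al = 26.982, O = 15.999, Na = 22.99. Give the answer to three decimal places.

0.739 K apfu

Na2O (M=61.979): mol = 0.04760; Na = 0.09520, O = 0.04760.
K2O (M=94.195): mol = 0.13483; K = 0.26966, O = 0.13483.
Al2O3 (M=101.961): mol = 0.18301; Al = 0.36602, O = 0.54903.
SiO2 (M=60.083): mol = 1.09365; Si = 1.09365, O = 2.18730.
ΣO = 2.91876; factor = 8/ΣO = 2.74089.
K apfu = 0.26966 × 2.74089 = 0.739.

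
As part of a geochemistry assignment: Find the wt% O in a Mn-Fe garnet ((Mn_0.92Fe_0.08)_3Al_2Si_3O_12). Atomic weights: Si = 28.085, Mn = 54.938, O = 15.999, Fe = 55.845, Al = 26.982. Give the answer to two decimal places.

Molar mass of (Mn_0.92Fe_0.08)_3Al_2Si_3O_12: 2.76×54.938 + 0.24×55.845 + 2×26.982 + 3×28.085 + 12×15.999 = 495.239 g/mol.
Mass of O per formula unit: 12 × 15.999 = 191.988 g.
Weight fraction O = 191.988 / 495.239 = 0.3877.

38.77 wt%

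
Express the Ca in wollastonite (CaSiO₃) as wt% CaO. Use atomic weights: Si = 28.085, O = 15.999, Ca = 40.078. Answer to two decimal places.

48.28 wt%

Formula mass = 116.160 g/mol.
1 Ca → 1.0000 mol CaO per formula unit; M(CaO) = 56.077, so CaO mass = 56.077 g.
56.077/116.160 × 100 = 48.28 wt%.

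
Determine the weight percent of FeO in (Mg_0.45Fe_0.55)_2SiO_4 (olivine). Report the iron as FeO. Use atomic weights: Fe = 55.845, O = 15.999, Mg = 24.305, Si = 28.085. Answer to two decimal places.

Molar mass of (Mg_0.45Fe_0.55)_2SiO_4 = 0.90×24.305 + 1.10×55.845 + 1×28.085 + 4×15.999 = 175.385 g/mol.
Each formula unit contains 1.10 Fe, equivalent to 1.10/1 = 1.1000 mol FeO.
M(FeO) = 1×55.845 + 1×15.999 = 71.844 g/mol.
Mass of FeO per formula unit = 1.1000 × 71.844 = 79.028 g.
FeO wt% = 79.028 / 175.385 × 100 = 45.06%.

45.06 wt%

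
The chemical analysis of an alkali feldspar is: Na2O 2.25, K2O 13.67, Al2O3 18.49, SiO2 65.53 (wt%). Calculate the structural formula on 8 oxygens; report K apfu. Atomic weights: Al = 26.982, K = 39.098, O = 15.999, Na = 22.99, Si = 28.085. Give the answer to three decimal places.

2.25 wt% Na2O ÷ 61.979 g/mol = 0.03630 mol, giving 0.07260 Na and 0.03630 O.
13.67 wt% K2O ÷ 94.195 g/mol = 0.14512 mol, giving 0.29024 K and 0.14512 O.
18.49 wt% Al2O3 ÷ 101.961 g/mol = 0.18134 mol, giving 0.36268 Al and 0.54402 O.
65.53 wt% SiO2 ÷ 60.083 g/mol = 1.09066 mol, giving 1.09066 Si and 2.18132 O.
Oxygen sums to 2.90676; scaling by 8/2.90676 = 2.75221 puts the formula on 8 O.
K: 0.29024 × 2.75221 = 0.799 atoms per formula unit.

0.799 K apfu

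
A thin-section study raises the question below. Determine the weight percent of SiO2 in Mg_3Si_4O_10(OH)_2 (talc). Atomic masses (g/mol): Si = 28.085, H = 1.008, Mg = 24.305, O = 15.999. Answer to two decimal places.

63.37 wt%

Molar mass of Mg_3Si_4O_10(OH)_2 = 3*24.305 + 4*28.085 + 12*15.999 + 2*1.008 = 379.259 g/mol.
Each formula unit contains 4 Si, equivalent to 4/1 = 4.0000 mol SiO2.
M(SiO2) = 1×28.085 + 2×15.999 = 60.083 g/mol.
Mass of SiO2 per formula unit = 4.0000 × 60.083 = 240.332 g.
SiO2 wt% = 240.332 / 379.259 × 100 = 63.37%.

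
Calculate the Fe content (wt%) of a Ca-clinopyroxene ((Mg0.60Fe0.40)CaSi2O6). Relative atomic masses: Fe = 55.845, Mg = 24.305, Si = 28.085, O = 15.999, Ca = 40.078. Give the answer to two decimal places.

Formula mass = 0.60×24.305 + 0.40×55.845 + 1×40.078 + 2×28.085 + 6×15.999 = 229.163 g/mol, of which 22.338 g is Fe.
So Fe makes up 22.338/229.163 = 0.0975 of the mass, i.e. 9.75%.

9.75 wt%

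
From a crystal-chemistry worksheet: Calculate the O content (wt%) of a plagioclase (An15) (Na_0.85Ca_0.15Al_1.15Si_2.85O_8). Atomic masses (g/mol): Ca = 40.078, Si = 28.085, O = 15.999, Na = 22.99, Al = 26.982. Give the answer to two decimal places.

48.37 wt%

Formula mass = 0.85×22.99 + 0.15×40.078 + 1.15×26.982 + 2.85×28.085 + 8×15.999 = 264.617 g/mol, of which 127.992 g is O.
So O makes up 127.992/264.617 = 0.4837 of the mass, i.e. 48.37%.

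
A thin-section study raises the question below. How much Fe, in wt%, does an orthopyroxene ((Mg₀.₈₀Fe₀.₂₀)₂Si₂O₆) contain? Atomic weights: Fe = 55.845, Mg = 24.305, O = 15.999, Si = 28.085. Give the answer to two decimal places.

M((Mg₀.₈₀Fe₀.₂₀)₂Si₂O₆) = 213.390 g/mol.
Fe contributes 0.40 × 55.845 = 22.338 g per mole.
22.338/213.390 = 0.1047 → 10.47%.

10.47 wt%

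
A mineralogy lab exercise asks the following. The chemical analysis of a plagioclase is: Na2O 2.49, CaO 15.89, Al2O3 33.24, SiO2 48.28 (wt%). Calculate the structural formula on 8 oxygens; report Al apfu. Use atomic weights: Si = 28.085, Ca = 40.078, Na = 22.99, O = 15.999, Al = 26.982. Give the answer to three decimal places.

1.793 Al apfu

Na2O (M=61.979): mol = 0.04017; Na = 0.08034, O = 0.04017.
CaO (M=56.077): mol = 0.28336; Ca = 0.28336, O = 0.28336.
Al2O3 (M=101.961): mol = 0.32601; Al = 0.65202, O = 0.97803.
SiO2 (M=60.083): mol = 0.80356; Si = 0.80356, O = 1.60712.
ΣO = 2.90868; factor = 8/ΣO = 2.75039.
Al apfu = 0.65202 × 2.75039 = 1.793.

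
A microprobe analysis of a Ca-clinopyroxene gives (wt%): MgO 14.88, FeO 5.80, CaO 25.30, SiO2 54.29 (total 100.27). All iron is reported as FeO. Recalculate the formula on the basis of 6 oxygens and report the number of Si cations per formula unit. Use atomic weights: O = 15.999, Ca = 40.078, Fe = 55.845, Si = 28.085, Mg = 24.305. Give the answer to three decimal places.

2.002 Si apfu

14.88 wt% MgO ÷ 40.304 g/mol = 0.36919 mol, giving 0.36919 Mg and 0.36919 O.
5.80 wt% FeO ÷ 71.844 g/mol = 0.08073 mol, giving 0.08073 Fe and 0.08073 O.
25.30 wt% CaO ÷ 56.077 g/mol = 0.45117 mol, giving 0.45117 Ca and 0.45117 O.
54.29 wt% SiO2 ÷ 60.083 g/mol = 0.90358 mol, giving 0.90358 Si and 1.80716 O.
Oxygen sums to 2.70825; scaling by 6/2.70825 = 2.21545 puts the formula on 6 O.
Si: 0.90358 × 2.21545 = 2.002 atoms per formula unit.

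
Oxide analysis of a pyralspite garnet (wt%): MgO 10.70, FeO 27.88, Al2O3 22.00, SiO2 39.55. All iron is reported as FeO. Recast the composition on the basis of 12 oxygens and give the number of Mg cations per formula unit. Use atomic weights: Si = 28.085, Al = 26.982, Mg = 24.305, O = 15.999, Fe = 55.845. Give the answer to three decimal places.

1.217 Mg apfu

MgO (M=40.304): mol = 0.26548; Mg = 0.26548, O = 0.26548.
FeO (M=71.844): mol = 0.38806; Fe = 0.38806, O = 0.38806.
Al2O3 (M=101.961): mol = 0.21577; Al = 0.43154, O = 0.64731.
SiO2 (M=60.083): mol = 0.65826; Si = 0.65826, O = 1.31652.
ΣO = 2.61737; factor = 12/ΣO = 4.58475.
Mg apfu = 0.26548 × 4.58475 = 1.217.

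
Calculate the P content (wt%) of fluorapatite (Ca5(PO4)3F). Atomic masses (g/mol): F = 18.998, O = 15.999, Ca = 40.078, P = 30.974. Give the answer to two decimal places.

18.43 wt%

Molar mass of Ca5(PO4)3F: 5*40.078 + 3*30.974 + 12*15.999 + 1*18.998 = 504.298 g/mol.
Mass of P per formula unit: 3 × 30.974 = 92.922 g.
Weight fraction P = 92.922 / 504.298 = 0.1843.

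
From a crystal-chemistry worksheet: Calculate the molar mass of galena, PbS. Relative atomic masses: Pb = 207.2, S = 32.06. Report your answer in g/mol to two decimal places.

Pb: 1 × 207.2 = 207.2000
S: 1 × 32.06 = 32.0600
Summing the contributions gives the formula mass.

239.26 g/mol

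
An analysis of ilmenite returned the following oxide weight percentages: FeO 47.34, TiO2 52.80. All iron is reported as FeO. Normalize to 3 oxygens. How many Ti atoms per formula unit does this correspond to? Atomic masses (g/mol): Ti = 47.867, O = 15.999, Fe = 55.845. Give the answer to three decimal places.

47.34 wt% FeO ÷ 71.844 g/mol = 0.65893 mol, giving 0.65893 Fe and 0.65893 O.
52.80 wt% TiO2 ÷ 79.865 g/mol = 0.66112 mol, giving 0.66112 Ti and 1.32224 O.
Oxygen sums to 1.98117; scaling by 3/1.98117 = 1.51426 puts the formula on 3 O.
Ti: 0.66112 × 1.51426 = 1.001 atoms per formula unit.

1.001 Ti apfu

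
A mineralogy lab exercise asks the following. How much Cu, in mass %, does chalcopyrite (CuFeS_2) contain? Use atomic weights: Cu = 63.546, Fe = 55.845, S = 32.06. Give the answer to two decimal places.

34.63 mass %

Molar mass of CuFeS_2: 1×63.546 + 1×55.845 + 2×32.06 = 183.511 g/mol.
Mass of Cu per formula unit: 1 × 63.546 = 63.546 g.
Weight fraction Cu = 63.546 / 183.511 = 0.3463.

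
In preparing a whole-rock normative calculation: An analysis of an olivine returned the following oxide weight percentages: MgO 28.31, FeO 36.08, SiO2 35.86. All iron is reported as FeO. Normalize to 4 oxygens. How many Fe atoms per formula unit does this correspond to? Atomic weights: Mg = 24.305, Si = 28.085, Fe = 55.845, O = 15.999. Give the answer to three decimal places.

MgO: 28.31/40.304 = 0.70241 mol → 0.70241 mol Mg, 0.70241 mol O.
FeO: 36.08/71.844 = 0.50220 mol → 0.50220 mol Fe, 0.50220 mol O.
SiO2: 35.86/60.083 = 0.59684 mol → 0.59684 mol Si, 1.19368 mol O.
Total oxygen = 2.39829 mol. Normalization factor = 4/2.39829 = 1.66786.
Fe per 4 O = 0.50220 × 1.66786 = 0.838.

0.838 Fe apfu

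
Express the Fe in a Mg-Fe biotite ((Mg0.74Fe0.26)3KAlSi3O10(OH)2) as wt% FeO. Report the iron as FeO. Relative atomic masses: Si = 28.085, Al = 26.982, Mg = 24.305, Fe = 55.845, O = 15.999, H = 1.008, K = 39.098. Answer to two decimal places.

Molar mass of (Mg0.74Fe0.26)3KAlSi3O10(OH)2 = 2.22·24.305 + 0.78·55.845 + 1·39.098 + 1·26.982 + 3·28.085 + 12·15.999 + 2·1.008 = 441.855 g/mol.
Each formula unit contains 0.78 Fe, equivalent to 0.78/1 = 0.7800 mol FeO.
M(FeO) = 1×55.845 + 1×15.999 = 71.844 g/mol.
Mass of FeO per formula unit = 0.7800 × 71.844 = 56.038 g.
FeO wt% = 56.038 / 441.855 × 100 = 12.68%.

12.68 wt%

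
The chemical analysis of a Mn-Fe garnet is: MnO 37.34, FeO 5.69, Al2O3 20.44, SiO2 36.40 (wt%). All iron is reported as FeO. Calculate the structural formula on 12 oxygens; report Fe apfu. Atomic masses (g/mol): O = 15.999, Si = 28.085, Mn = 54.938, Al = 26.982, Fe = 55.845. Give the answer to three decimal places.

0.393 Fe apfu

MnO (M=70.937): mol = 0.52638; Mn = 0.52638, O = 0.52638.
FeO (M=71.844): mol = 0.07920; Fe = 0.07920, O = 0.07920.
Al2O3 (M=101.961): mol = 0.20047; Al = 0.40094, O = 0.60141.
SiO2 (M=60.083): mol = 0.60583; Si = 0.60583, O = 1.21166.
ΣO = 2.41865; factor = 12/ΣO = 4.96145.
Fe apfu = 0.07920 × 4.96145 = 0.393.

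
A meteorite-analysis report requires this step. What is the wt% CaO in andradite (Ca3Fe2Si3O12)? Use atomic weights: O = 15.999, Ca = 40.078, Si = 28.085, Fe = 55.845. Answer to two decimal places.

M(Ca3Fe2Si3O12) = 508.167 g/mol; M(CaO) = 56.077 g/mol.
Moles CaO per formula unit = 3 Ca ÷ 1 = 3.0000.
CaO fraction = (3.0000 × 56.077) / 508.167 = 168.231/508.167 = 0.3311.

33.11 wt%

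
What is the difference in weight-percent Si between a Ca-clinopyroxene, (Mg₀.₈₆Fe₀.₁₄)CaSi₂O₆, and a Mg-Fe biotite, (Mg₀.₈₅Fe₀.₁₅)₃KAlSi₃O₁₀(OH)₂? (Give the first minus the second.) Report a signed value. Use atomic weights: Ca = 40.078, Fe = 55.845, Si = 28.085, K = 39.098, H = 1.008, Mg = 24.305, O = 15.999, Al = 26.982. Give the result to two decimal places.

M((Mg₀.₈₆Fe₀.₁₄)CaSi₂O₆) = 220.963 g/mol, so wt% Si = 56.170/220.963 × 100 = 25.42%.
M((Mg₀.₈₅Fe₀.₁₅)₃KAlSi₃O₁₀(OH)₂) = 431.447 g/mol, so wt% Si = 84.255/431.447 × 100 = 19.53%.
25.42 − 19.53 = 5.89 pp.

5.89 percentage points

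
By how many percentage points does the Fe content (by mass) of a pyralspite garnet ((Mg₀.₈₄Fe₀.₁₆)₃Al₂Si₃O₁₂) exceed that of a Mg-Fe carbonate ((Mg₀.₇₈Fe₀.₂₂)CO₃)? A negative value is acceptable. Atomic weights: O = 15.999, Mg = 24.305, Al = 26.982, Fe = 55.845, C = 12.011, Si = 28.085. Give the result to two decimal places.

-7.05 percentage points

M((Mg₀.₈₄Fe₀.₁₆)₃Al₂Si₃O₁₂) = 418.261 g/mol, so wt% Fe = 26.806/418.261 × 100 = 6.41%.
M((Mg₀.₇₈Fe₀.₂₂)CO₃) = 91.252 g/mol, so wt% Fe = 12.286/91.252 × 100 = 13.46%.
6.41 − 13.46 = -7.05 pp.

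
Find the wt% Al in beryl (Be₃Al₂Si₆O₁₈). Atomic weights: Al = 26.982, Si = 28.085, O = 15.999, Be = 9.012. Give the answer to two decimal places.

Formula mass = 3·9.012 + 2·26.982 + 6·28.085 + 18·15.999 = 537.492 g/mol, of which 53.964 g is Al.
So Al makes up 53.964/537.492 = 0.1004 of the mass, i.e. 10.04%.

10.04 mass %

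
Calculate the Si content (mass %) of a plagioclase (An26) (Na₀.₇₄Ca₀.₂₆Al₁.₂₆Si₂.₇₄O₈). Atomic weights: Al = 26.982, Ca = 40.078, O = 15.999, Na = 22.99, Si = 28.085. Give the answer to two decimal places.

Formula mass = 0.74*22.99 + 0.26*40.078 + 1.26*26.982 + 2.74*28.085 + 8*15.999 = 266.375 g/mol, of which 76.953 g is Si.
So Si makes up 76.953/266.375 = 0.2889 of the mass, i.e. 28.89%.

28.89 mass %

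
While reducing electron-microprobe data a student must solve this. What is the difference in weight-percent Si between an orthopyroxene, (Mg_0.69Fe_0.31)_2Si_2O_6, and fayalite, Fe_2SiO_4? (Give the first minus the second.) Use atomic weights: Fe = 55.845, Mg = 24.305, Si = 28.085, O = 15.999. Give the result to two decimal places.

Si in (Mg_0.69Fe_0.31)_2Si_2O_6: molar mass 220.329 g/mol; 2×28.085 = 56.170 g → 25.49 wt%.
Si in Fe_2SiO_4: molar mass 203.771 g/mol; 1×28.085 = 28.085 g → 13.78 wt%.
Difference = 25.49 − 13.78 = 11.71 percentage points.

11.71 percentage points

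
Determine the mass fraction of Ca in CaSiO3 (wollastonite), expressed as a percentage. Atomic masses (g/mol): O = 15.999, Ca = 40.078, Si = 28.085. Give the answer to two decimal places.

Molar mass of CaSiO3: 1*40.078 + 1*28.085 + 3*15.999 = 116.160 g/mol.
Mass of Ca per formula unit: 1 × 40.078 = 40.078 g.
Weight fraction Ca = 40.078 / 116.160 = 0.3450.

34.50 wt%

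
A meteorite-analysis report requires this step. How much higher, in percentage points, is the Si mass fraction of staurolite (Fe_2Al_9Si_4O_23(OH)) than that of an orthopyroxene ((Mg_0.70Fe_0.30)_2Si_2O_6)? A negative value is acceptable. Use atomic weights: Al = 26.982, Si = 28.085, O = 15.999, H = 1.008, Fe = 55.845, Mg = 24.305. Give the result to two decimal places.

-12.38 percentage points

First mineral: 112.340 g Si in 851.852 g formula = 13.19 wt% Si.
Second mineral: 56.170 g Si in 219.698 g formula = 25.57 wt% Si.
13.19% − 25.57% gives a difference of -12.38 percentage points.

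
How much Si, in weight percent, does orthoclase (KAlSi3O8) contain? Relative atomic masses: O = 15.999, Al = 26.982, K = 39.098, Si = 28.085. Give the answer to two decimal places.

Formula mass = 1*39.098 + 1*26.982 + 3*28.085 + 8*15.999 = 278.327 g/mol, of which 84.255 g is Si.
So Si makes up 84.255/278.327 = 0.3027 of the mass, i.e. 30.27%.

30.27 weight percent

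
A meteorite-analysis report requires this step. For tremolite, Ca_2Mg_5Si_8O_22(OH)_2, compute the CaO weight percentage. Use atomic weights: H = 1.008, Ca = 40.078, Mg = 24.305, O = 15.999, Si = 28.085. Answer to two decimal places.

M(Ca_2Mg_5Si_8O_22(OH)_2) = 812.353 g/mol; M(CaO) = 56.077 g/mol.
Moles CaO per formula unit = 2 Ca ÷ 1 = 2.0000.
CaO fraction = (2.0000 × 56.077) / 812.353 = 112.154/812.353 = 0.1381.

13.81 wt%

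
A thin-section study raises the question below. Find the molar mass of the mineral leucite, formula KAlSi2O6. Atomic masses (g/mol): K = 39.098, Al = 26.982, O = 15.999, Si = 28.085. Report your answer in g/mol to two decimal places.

218.24 g/mol

M = 1*39.098 + 1*26.982 + 2*28.085 + 6*15.999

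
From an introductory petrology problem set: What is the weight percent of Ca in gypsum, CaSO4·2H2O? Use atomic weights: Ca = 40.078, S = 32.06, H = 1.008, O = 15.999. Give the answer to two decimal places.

Molar mass of CaSO4·2H2O: 1×40.078 + 1×32.06 + 6×15.999 + 4×1.008 = 172.164 g/mol.
Mass of Ca per formula unit: 1 × 40.078 = 40.078 g.
Weight fraction Ca = 40.078 / 172.164 = 0.2328.

23.28 weight percent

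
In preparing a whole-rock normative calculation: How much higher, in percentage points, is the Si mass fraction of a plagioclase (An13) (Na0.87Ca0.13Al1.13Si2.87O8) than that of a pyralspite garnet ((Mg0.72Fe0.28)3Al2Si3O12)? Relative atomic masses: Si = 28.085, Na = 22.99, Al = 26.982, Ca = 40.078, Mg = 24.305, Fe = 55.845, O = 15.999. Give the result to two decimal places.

10.89 percentage points

First mineral: 80.604 g Si in 264.297 g formula = 30.50 wt% Si.
Second mineral: 84.255 g Si in 429.616 g formula = 19.61 wt% Si.
30.50% − 19.61% gives a difference of 10.89 percentage points.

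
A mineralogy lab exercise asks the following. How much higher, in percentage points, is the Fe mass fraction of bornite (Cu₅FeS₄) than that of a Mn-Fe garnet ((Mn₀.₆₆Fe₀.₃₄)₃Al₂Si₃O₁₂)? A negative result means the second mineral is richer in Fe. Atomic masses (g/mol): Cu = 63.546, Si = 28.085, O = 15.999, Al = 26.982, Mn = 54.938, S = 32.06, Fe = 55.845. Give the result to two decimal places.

Fe in Cu₅FeS₄: molar mass 501.815 g/mol; 1×55.845 = 55.845 g → 11.13 wt%.
Fe in (Mn₀.₆₆Fe₀.₃₄)₃Al₂Si₃O₁₂: molar mass 495.946 g/mol; 1.02×55.845 = 56.962 g → 11.49 wt%.
Difference = 11.13 − 11.49 = -0.36 percentage points.

-0.36 percentage points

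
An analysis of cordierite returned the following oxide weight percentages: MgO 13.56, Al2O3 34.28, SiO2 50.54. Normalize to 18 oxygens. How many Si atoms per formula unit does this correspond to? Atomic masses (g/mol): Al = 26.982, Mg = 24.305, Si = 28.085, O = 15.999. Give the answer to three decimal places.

5.001 Si apfu

MgO (M=40.304): mol = 0.33644; Mg = 0.33644, O = 0.33644.
Al2O3 (M=101.961): mol = 0.33621; Al = 0.67242, O = 1.00863.
SiO2 (M=60.083): mol = 0.84117; Si = 0.84117, O = 1.68234.
ΣO = 3.02741; factor = 18/ΣO = 5.94568.
Si apfu = 0.84117 × 5.94568 = 5.001.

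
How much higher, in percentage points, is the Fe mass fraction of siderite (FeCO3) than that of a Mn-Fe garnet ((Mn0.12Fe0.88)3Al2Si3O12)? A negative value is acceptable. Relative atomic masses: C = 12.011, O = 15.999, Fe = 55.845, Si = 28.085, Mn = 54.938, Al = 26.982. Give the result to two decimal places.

18.56 percentage points

First mineral: 55.845 g Fe in 115.853 g formula = 48.20 wt% Fe.
Second mineral: 147.431 g Fe in 497.415 g formula = 29.64 wt% Fe.
48.20% − 29.64% gives a difference of 18.56 percentage points.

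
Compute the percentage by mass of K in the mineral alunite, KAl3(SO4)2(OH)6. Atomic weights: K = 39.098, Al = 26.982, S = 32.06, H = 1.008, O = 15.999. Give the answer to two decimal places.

Formula mass = 1*39.098 + 3*26.982 + 2*32.06 + 14*15.999 + 6*1.008 = 414.198 g/mol, of which 39.098 g is K.
So K makes up 39.098/414.198 = 0.0944 of the mass, i.e. 9.44%.

9.44 wt%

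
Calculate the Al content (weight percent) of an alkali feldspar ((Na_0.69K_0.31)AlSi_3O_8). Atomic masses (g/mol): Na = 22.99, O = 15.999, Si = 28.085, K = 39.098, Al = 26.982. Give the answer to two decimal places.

10.10 weight percent

Formula mass = 0.69·22.99 + 0.31·39.098 + 1·26.982 + 3·28.085 + 8·15.999 = 267.212 g/mol, of which 26.982 g is Al.
So Al makes up 26.982/267.212 = 0.1010 of the mass, i.e. 10.10%.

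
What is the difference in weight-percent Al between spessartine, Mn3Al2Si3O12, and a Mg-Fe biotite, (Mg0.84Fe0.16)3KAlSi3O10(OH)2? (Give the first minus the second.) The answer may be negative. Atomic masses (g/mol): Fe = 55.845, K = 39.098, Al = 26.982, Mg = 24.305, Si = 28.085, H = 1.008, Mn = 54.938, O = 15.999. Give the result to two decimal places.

Al in Mn3Al2Si3O12: molar mass 495.021 g/mol; 2×26.982 = 53.964 g → 10.90 wt%.
Al in (Mg0.84Fe0.16)3KAlSi3O10(OH)2: molar mass 432.393 g/mol; 1×26.982 = 26.982 g → 6.24 wt%.
Difference = 10.90 − 6.24 = 4.66 percentage points.

4.66 percentage points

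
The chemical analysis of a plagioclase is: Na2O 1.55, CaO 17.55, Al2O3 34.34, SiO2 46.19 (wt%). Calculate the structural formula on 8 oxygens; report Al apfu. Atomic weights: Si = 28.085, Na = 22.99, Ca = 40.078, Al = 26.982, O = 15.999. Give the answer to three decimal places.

1.55 wt% Na2O ÷ 61.979 g/mol = 0.02501 mol, giving 0.05002 Na and 0.02501 O.
17.55 wt% CaO ÷ 56.077 g/mol = 0.31296 mol, giving 0.31296 Ca and 0.31296 O.
34.34 wt% Al2O3 ÷ 101.961 g/mol = 0.33680 mol, giving 0.67360 Al and 1.01040 O.
46.19 wt% SiO2 ÷ 60.083 g/mol = 0.76877 mol, giving 0.76877 Si and 1.53754 O.
Oxygen sums to 2.88591; scaling by 8/2.88591 = 2.77209 puts the formula on 8 O.
Al: 0.67360 × 2.77209 = 1.867 atoms per formula unit.

1.867 Al apfu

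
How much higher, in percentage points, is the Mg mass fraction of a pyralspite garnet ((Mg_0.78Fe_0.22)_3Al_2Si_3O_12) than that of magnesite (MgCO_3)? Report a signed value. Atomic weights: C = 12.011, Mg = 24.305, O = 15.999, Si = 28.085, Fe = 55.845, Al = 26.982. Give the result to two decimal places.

First mineral: 56.874 g Mg in 423.938 g formula = 13.42 wt% Mg.
Second mineral: 24.305 g Mg in 84.313 g formula = 28.83 wt% Mg.
13.42% − 28.83% gives a difference of -15.41 percentage points.

-15.41 percentage points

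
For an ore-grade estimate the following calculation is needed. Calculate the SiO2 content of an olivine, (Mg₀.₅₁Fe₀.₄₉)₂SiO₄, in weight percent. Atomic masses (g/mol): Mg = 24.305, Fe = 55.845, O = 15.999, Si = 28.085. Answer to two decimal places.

35.01 wt%

Molar mass of (Mg₀.₅₁Fe₀.₄₉)₂SiO₄ = 1.02×24.305 + 0.98×55.845 + 1×28.085 + 4×15.999 = 171.600 g/mol.
Each formula unit contains 1 Si, equivalent to 1/1 = 1.0000 mol SiO2.
M(SiO2) = 1×28.085 + 2×15.999 = 60.083 g/mol.
Mass of SiO2 per formula unit = 1.0000 × 60.083 = 60.083 g.
SiO2 wt% = 60.083 / 171.600 × 100 = 35.01%.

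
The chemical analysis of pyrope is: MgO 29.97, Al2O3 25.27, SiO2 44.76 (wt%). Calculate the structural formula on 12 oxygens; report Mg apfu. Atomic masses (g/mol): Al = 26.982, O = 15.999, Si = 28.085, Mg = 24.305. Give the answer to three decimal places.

2.997 Mg apfu

MgO (M=40.304): mol = 0.74360; Mg = 0.74360, O = 0.74360.
Al2O3 (M=101.961): mol = 0.24784; Al = 0.49568, O = 0.74352.
SiO2 (M=60.083): mol = 0.74497; Si = 0.74497, O = 1.48994.
ΣO = 2.97706; factor = 12/ΣO = 4.03082.
Mg apfu = 0.74360 × 4.03082 = 2.997.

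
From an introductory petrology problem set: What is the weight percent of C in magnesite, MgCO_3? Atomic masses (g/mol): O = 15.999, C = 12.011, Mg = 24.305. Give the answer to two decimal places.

14.25 weight percent

Formula mass = 1*24.305 + 1*12.011 + 3*15.999 = 84.313 g/mol, of which 12.011 g is C.
So C makes up 12.011/84.313 = 0.1425 of the mass, i.e. 14.25%.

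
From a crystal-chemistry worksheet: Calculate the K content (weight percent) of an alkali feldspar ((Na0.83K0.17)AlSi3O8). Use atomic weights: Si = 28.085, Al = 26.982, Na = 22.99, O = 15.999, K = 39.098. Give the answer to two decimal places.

Molar mass of (Na0.83K0.17)AlSi3O8: 0.83·22.99 + 0.17·39.098 + 1·26.982 + 3·28.085 + 8·15.999 = 264.957 g/mol.
Mass of K per formula unit: 0.17 × 39.098 = 6.647 g.
Weight fraction K = 6.647 / 264.957 = 0.0251.

2.51 weight percent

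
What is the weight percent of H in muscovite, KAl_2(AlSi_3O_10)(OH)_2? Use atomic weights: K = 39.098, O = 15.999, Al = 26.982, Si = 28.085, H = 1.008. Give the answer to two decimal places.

0.51 wt%

Molar mass of KAl_2(AlSi_3O_10)(OH)_2: 1·39.098 + 3·26.982 + 3·28.085 + 12·15.999 + 2·1.008 = 398.303 g/mol.
Mass of H per formula unit: 2 × 1.008 = 2.016 g.
Weight fraction H = 2.016 / 398.303 = 0.0051.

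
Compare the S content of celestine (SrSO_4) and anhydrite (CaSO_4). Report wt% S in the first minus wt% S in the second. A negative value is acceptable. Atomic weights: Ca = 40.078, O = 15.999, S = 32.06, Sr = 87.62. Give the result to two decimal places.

-6.10 percentage points

S in SrSO_4: molar mass 183.676 g/mol; 1×32.06 = 32.060 g → 17.45 wt%.
S in CaSO_4: molar mass 136.134 g/mol; 1×32.06 = 32.060 g → 23.55 wt%.
Difference = 17.45 − 23.55 = -6.10 percentage points.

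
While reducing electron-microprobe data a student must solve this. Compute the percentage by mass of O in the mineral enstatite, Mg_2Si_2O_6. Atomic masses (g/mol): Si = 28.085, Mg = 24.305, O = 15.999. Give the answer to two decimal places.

47.81 wt%

M(Mg_2Si_2O_6) = 200.774 g/mol.
O contributes 6 × 15.999 = 95.994 g per mole.
95.994/200.774 = 0.4781 → 47.81%.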